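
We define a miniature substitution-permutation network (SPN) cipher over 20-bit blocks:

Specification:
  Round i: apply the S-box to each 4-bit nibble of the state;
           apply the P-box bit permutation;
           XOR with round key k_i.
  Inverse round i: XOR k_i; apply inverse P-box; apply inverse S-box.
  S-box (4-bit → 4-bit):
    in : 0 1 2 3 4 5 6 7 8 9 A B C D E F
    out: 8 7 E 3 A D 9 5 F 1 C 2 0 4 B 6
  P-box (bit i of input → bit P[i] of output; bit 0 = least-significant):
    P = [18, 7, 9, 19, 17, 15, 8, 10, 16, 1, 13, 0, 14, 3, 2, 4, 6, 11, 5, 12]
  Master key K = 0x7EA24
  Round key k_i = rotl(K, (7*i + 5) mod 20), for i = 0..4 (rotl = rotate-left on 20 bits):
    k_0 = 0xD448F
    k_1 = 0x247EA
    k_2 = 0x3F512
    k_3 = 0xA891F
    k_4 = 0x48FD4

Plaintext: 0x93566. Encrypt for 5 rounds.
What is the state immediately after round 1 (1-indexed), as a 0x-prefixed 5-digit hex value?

s_0 = plaintext = 0x93566
s_1 = Round(s_0, k_0) = 0x220C6
s_2 = Round(s_1, k_1) = 0xE5FD7
s_3 = Round(s_2, k_2) = 0x78E44
s_4 = Round(s_3, k_3) = 0x34DE0
s_5 = Round(s_4, k_4) = 0xE238C

0x220C6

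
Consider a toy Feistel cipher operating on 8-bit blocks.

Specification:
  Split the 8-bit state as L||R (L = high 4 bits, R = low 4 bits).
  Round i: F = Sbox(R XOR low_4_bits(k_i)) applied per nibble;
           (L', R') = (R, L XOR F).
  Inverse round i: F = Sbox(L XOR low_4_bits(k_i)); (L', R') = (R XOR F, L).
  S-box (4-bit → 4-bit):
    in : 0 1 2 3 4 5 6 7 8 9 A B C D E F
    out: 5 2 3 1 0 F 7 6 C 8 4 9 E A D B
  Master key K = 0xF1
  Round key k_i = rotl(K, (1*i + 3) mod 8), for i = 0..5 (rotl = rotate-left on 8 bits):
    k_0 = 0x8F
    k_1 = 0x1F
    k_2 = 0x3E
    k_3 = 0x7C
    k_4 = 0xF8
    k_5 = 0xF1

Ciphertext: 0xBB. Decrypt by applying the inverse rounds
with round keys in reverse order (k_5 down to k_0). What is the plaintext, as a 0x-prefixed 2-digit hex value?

0xDC

s_0 = ciphertext = 0xBB
s_1 = InvRound(s_0, k_5) = 0xFB
s_2 = InvRound(s_1, k_4) = 0xDF
s_3 = InvRound(s_2, k_3) = 0xDD
s_4 = InvRound(s_3, k_2) = 0xCD
s_5 = InvRound(s_4, k_1) = 0xCC
s_6 = InvRound(s_5, k_0) = 0xDC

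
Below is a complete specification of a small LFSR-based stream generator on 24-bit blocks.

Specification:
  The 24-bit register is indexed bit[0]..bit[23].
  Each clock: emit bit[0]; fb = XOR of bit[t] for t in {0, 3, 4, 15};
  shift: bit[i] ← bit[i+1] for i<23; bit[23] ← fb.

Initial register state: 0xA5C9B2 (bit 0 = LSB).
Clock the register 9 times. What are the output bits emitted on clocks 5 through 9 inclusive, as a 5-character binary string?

11011

reg_0 = 0xA5C9B2
clock 1: out=0, reg = 0x52E4D9
clock 2: out=1, reg = 0x29726C
clock 3: out=0, reg = 0x94B936
clock 4: out=0, reg = 0x4A5C9B
clock 5: out=1, reg = 0xA52E4D
clock 6: out=1, reg = 0x529726
clock 7: out=0, reg = 0xA94B93
clock 8: out=1, reg = 0x54A5C9
clock 9: out=1, reg = 0xAA52E4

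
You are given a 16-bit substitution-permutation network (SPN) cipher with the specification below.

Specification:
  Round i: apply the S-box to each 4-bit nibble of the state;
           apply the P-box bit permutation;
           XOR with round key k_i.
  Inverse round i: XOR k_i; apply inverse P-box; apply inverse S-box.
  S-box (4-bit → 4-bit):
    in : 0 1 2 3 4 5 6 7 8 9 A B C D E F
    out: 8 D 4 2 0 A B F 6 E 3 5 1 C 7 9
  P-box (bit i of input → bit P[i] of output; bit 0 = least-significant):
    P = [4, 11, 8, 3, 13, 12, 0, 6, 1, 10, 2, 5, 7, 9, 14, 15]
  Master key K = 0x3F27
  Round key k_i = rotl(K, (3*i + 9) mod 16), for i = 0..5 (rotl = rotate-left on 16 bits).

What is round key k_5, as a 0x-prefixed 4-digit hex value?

K = 0x3F27
k_0 = rotl(K, (3*0+9) mod 16) = rotl(K, 9) = 0x4E7E
k_1 = rotl(K, (3*1+9) mod 16) = rotl(K, 12) = 0x73F2
k_2 = rotl(K, (3*2+9) mod 16) = rotl(K, 15) = 0x9F93
k_3 = rotl(K, (3*3+9) mod 16) = rotl(K, 2) = 0xFC9C
k_4 = rotl(K, (3*4+9) mod 16) = rotl(K, 5) = 0xE4E7
k_5 = rotl(K, (3*5+9) mod 16) = rotl(K, 8) = 0x273F

0x273F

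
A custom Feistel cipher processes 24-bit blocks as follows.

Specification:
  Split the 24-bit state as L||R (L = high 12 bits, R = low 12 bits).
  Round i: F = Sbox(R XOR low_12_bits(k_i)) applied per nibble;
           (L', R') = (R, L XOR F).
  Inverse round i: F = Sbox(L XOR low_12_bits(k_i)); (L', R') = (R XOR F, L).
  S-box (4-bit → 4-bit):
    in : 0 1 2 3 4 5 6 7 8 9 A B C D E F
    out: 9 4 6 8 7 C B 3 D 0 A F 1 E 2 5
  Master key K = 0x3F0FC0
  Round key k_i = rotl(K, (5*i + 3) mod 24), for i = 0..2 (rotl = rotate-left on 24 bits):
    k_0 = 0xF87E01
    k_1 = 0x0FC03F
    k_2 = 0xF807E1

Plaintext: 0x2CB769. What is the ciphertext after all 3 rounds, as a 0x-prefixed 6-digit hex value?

s_0 = plaintext = 0x2CB769
s_1 = Round(s_0, k_0) = 0x769276
s_2 = Round(s_1, k_1) = 0x276119
s_3 = Round(s_2, k_2) = 0x11992B

0x11992B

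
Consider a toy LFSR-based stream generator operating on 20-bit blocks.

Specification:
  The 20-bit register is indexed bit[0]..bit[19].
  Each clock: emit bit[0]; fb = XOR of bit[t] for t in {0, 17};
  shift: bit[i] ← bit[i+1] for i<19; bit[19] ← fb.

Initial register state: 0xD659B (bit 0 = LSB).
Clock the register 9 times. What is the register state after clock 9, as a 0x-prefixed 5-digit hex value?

0x1AEB2

reg_0 = 0xD659B
clock 1: out=1, reg = 0xEB2CD
clock 2: out=1, reg = 0x75966
clock 3: out=0, reg = 0xBACB3
clock 4: out=1, reg = 0x5D659
clock 5: out=1, reg = 0xAEB2C
clock 6: out=0, reg = 0xD7596
clock 7: out=0, reg = 0x6BACB
clock 8: out=1, reg = 0x35D65
clock 9: out=1, reg = 0x1AEB2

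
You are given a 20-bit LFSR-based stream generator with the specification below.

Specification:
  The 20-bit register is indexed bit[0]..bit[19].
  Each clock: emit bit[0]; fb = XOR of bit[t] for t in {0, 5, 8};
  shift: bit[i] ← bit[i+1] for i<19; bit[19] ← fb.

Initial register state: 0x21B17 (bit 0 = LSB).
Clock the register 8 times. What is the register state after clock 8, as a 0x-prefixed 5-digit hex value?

0xD421B

reg_0 = 0x21B17
clock 1: out=1, reg = 0x10D8B
clock 2: out=1, reg = 0x086C5
clock 3: out=1, reg = 0x84362
clock 4: out=0, reg = 0x421B1
clock 5: out=1, reg = 0xA10D8
clock 6: out=0, reg = 0x5086C
clock 7: out=0, reg = 0xA8436
clock 8: out=0, reg = 0xD421B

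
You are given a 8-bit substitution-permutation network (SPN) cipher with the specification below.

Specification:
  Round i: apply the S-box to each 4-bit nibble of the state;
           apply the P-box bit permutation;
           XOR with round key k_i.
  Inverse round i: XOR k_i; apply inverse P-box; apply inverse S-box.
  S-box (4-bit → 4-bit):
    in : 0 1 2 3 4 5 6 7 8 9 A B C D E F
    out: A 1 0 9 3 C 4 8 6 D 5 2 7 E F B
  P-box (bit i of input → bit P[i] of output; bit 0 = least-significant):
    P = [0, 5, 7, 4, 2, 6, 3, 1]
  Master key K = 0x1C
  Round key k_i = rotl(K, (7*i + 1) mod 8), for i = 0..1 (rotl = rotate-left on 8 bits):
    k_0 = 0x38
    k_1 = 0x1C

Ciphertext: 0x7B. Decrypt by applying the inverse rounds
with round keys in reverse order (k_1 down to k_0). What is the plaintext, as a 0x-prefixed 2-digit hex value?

0xC6

s_0 = ciphertext = 0x7B
s_1 = InvRound(s_0, k_1) = 0xF4
s_2 = InvRound(s_1, k_0) = 0xC6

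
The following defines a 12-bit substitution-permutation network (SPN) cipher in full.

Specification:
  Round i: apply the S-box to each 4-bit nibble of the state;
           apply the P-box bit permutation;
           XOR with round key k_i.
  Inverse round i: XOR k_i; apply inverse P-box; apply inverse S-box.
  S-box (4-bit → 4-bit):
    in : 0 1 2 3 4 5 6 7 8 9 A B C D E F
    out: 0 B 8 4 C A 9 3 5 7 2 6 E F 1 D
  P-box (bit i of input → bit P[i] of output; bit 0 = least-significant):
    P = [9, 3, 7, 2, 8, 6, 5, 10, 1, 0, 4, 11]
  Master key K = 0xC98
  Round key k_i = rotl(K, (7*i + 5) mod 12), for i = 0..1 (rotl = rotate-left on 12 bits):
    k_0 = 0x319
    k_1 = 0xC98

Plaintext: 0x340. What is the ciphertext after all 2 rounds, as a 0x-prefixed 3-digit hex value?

0xA13

s_0 = plaintext = 0x340
s_1 = Round(s_0, k_0) = 0x729
s_2 = Round(s_1, k_1) = 0xA13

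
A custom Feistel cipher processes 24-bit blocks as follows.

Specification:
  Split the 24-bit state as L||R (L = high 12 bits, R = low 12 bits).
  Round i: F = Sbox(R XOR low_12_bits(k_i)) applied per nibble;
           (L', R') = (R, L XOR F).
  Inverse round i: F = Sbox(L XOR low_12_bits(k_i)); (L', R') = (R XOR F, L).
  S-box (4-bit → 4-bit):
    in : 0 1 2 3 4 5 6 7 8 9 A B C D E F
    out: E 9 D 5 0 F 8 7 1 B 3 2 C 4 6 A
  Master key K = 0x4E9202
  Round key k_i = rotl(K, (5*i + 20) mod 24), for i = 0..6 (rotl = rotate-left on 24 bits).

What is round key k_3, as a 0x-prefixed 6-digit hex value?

0x901274

K = 0x4E9202
k_0 = rotl(K, (5*0+20) mod 24) = rotl(K, 20) = 0x24E920
k_1 = rotl(K, (5*1+20) mod 24) = rotl(K, 1) = 0x9D2404
k_2 = rotl(K, (5*2+20) mod 24) = rotl(K, 6) = 0xA48093
k_3 = rotl(K, (5*3+20) mod 24) = rotl(K, 11) = 0x901274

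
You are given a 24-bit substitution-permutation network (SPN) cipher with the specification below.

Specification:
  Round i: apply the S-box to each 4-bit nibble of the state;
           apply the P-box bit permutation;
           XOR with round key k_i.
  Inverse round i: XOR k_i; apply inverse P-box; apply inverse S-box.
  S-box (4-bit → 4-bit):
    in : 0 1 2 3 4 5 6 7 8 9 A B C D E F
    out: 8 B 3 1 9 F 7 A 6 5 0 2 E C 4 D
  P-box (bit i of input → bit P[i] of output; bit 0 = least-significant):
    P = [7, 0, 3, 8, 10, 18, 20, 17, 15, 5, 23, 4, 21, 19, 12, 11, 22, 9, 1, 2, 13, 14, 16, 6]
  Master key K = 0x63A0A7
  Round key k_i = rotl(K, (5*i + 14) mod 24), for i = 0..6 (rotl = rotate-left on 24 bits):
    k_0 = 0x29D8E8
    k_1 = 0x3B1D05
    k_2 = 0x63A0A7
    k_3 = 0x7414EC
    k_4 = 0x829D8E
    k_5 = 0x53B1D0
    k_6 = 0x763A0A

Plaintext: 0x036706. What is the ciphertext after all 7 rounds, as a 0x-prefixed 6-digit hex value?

s_0 = plaintext = 0x036706
s_1 = Round(s_0, k_0) = 0x43C811
s_2 = Round(s_1, k_1) = 0xF520E4
s_3 = Round(s_2, k_2) = 0x1A8371
s_4 = Round(s_3, k_3) = 0x7AE52D
s_5 = Round(s_4, k_4) = 0x0648F6
s_6 = Round(s_5, k_5) = 0xA1BF3B
s_7 = Round(s_6, k_6) = 0xBEBC1F

0xBEBC1F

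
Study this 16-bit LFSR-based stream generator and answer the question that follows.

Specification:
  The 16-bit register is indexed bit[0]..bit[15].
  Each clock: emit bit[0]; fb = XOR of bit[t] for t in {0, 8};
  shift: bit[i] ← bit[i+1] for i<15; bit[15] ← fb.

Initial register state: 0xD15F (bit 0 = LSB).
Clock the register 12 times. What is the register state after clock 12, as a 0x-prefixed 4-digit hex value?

0xF8ED

reg_0 = 0xD15F
clock 1: out=1, reg = 0x68AF
clock 2: out=1, reg = 0xB457
clock 3: out=1, reg = 0xDA2B
clock 4: out=1, reg = 0xED15
clock 5: out=1, reg = 0x768A
clock 6: out=0, reg = 0x3B45
clock 7: out=1, reg = 0x1DA2
clock 8: out=0, reg = 0x8ED1
clock 9: out=1, reg = 0xC768
clock 10: out=0, reg = 0xE3B4
clock 11: out=0, reg = 0xF1DA
clock 12: out=0, reg = 0xF8ED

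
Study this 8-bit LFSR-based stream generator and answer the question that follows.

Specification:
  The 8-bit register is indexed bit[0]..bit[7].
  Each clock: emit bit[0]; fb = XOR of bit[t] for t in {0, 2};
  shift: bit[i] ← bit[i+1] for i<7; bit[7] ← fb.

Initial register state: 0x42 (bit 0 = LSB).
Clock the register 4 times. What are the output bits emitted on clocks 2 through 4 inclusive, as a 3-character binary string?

reg_0 = 0x42
clock 1: out=0, reg = 0x21
clock 2: out=1, reg = 0x90
clock 3: out=0, reg = 0x48
clock 4: out=0, reg = 0x24

100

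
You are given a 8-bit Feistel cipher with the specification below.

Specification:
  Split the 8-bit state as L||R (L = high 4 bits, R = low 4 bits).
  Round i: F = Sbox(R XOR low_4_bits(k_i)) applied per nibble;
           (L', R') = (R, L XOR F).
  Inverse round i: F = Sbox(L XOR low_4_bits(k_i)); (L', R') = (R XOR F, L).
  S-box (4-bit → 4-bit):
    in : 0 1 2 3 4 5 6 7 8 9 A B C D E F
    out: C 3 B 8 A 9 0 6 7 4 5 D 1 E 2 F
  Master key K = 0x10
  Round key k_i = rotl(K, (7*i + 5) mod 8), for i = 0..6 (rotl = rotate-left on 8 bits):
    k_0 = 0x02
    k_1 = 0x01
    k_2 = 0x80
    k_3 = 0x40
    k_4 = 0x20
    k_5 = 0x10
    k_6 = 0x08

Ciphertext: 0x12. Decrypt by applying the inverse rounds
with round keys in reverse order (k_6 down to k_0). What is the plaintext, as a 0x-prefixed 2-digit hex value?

s_0 = ciphertext = 0x12
s_1 = InvRound(s_0, k_6) = 0x61
s_2 = InvRound(s_1, k_5) = 0x16
s_3 = InvRound(s_2, k_4) = 0x51
s_4 = InvRound(s_3, k_3) = 0x85
s_5 = InvRound(s_4, k_2) = 0x28
s_6 = InvRound(s_5, k_1) = 0x02
s_7 = InvRound(s_6, k_0) = 0x90

0x90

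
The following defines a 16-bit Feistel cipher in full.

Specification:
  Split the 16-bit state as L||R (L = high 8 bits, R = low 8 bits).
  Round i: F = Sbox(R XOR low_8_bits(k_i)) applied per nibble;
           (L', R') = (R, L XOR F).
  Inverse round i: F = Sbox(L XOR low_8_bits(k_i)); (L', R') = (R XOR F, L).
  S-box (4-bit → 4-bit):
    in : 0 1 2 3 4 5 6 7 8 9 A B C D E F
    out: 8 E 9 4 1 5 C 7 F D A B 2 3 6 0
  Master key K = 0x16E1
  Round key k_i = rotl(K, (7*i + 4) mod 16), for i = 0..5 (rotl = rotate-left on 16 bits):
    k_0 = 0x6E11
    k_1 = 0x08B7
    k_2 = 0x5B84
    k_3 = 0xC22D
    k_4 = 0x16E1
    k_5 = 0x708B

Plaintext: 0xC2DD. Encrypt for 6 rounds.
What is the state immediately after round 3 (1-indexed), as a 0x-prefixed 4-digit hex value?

0x8A66

s_0 = plaintext = 0xC2DD
s_1 = Round(s_0, k_0) = 0xDDE0
s_2 = Round(s_1, k_1) = 0xE08A
s_3 = Round(s_2, k_2) = 0x8A66
s_4 = Round(s_3, k_3) = 0x6691
s_5 = Round(s_4, k_4) = 0x911E
s_6 = Round(s_5, k_5) = 0x1E44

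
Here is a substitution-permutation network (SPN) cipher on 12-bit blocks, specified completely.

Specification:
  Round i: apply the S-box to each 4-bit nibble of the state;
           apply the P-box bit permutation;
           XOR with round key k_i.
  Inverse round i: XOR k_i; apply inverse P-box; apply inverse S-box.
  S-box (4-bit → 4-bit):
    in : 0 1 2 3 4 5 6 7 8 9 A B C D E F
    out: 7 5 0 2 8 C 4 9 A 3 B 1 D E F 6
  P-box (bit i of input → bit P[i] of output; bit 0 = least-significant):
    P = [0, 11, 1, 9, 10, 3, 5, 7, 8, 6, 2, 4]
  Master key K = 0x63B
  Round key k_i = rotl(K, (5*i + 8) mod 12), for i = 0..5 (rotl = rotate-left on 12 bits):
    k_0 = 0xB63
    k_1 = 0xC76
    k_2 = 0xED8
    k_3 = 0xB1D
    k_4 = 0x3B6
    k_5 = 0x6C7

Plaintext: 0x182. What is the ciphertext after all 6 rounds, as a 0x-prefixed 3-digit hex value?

0xD70

s_0 = plaintext = 0x182
s_1 = Round(s_0, k_0) = 0xAEF
s_2 = Round(s_1, k_1) = 0x18C
s_3 = Round(s_2, k_2) = 0xD57
s_4 = Round(s_3, k_3) = 0x9E8
s_5 = Round(s_4, k_4) = 0xC5E
s_6 = Round(s_5, k_5) = 0xD70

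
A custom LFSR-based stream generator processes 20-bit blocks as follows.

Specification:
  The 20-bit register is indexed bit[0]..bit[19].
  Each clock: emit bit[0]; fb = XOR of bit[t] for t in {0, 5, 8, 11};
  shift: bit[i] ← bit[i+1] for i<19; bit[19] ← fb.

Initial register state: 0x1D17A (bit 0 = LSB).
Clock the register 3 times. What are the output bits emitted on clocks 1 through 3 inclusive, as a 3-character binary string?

reg_0 = 0x1D17A
clock 1: out=0, reg = 0x0E8BD
clock 2: out=1, reg = 0x8745E
clock 3: out=0, reg = 0x43A2F

010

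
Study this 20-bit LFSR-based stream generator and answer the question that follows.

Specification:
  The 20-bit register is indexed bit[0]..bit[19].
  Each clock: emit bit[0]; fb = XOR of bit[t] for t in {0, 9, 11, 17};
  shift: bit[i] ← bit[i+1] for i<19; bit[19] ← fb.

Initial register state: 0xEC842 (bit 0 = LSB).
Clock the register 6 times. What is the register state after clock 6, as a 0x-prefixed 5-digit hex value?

reg_0 = 0xEC842
clock 1: out=0, reg = 0x76421
clock 2: out=1, reg = 0x3B210
clock 3: out=0, reg = 0x1D908
clock 4: out=0, reg = 0x8EC84
clock 5: out=0, reg = 0xC7642
clock 6: out=0, reg = 0xE3B21

0xE3B21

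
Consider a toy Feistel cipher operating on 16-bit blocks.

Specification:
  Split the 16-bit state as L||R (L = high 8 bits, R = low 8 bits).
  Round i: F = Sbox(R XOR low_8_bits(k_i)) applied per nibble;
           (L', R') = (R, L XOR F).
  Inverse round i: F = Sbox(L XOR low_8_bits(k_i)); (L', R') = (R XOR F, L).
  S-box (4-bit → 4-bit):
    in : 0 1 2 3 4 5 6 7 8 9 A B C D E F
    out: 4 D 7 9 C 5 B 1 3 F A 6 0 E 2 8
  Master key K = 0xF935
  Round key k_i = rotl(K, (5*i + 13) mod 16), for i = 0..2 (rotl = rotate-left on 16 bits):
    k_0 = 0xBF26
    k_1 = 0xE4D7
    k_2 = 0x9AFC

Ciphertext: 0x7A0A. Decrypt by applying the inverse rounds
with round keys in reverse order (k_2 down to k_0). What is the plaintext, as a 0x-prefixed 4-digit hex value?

0x2051

s_0 = ciphertext = 0x7A0A
s_1 = InvRound(s_0, k_2) = 0x317A
s_2 = InvRound(s_1, k_1) = 0x5131
s_3 = InvRound(s_2, k_0) = 0x2051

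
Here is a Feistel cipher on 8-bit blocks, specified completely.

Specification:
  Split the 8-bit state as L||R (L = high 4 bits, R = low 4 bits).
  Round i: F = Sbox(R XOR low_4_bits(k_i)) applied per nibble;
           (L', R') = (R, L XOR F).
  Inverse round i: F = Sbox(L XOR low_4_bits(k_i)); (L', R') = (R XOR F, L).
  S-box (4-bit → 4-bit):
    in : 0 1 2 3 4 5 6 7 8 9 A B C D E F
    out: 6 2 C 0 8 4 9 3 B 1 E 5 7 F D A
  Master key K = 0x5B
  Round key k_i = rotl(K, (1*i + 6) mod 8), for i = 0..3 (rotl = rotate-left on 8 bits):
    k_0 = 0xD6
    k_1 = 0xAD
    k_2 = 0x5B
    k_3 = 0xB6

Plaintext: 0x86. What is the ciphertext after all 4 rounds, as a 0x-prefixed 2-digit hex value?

0x15

s_0 = plaintext = 0x86
s_1 = Round(s_0, k_0) = 0x6E
s_2 = Round(s_1, k_1) = 0xE6
s_3 = Round(s_2, k_2) = 0x61
s_4 = Round(s_3, k_3) = 0x15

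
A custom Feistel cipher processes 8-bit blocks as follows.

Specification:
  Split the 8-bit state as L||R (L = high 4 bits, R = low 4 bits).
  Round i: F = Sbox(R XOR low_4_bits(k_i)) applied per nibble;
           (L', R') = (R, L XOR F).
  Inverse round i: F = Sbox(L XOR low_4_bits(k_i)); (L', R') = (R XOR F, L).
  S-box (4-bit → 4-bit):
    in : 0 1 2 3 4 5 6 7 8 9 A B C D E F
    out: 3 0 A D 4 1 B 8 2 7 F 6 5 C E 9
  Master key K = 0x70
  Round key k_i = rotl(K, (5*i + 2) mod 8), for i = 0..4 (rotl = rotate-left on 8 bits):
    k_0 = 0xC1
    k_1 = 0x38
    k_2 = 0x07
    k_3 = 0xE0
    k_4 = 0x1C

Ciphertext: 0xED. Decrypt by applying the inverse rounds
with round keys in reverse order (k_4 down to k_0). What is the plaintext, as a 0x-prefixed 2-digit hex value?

s_0 = ciphertext = 0xED
s_1 = InvRound(s_0, k_4) = 0x7E
s_2 = InvRound(s_1, k_3) = 0x67
s_3 = InvRound(s_2, k_2) = 0x76
s_4 = InvRound(s_3, k_1) = 0xF7
s_5 = InvRound(s_4, k_0) = 0x9F

0x9F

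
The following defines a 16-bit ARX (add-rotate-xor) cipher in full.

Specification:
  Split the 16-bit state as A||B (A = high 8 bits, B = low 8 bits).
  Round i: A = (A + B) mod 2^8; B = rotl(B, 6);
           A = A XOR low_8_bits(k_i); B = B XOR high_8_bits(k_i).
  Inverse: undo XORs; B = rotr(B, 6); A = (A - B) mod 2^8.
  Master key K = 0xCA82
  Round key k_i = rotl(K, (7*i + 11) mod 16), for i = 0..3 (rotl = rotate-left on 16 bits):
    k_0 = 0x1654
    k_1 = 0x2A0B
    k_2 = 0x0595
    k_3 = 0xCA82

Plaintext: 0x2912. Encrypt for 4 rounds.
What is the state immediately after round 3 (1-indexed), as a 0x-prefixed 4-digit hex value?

0x0DA6

s_0 = plaintext = 0x2912
s_1 = Round(s_0, k_0) = 0x6F92
s_2 = Round(s_1, k_1) = 0x0A8E
s_3 = Round(s_2, k_2) = 0x0DA6
s_4 = Round(s_3, k_3) = 0x3163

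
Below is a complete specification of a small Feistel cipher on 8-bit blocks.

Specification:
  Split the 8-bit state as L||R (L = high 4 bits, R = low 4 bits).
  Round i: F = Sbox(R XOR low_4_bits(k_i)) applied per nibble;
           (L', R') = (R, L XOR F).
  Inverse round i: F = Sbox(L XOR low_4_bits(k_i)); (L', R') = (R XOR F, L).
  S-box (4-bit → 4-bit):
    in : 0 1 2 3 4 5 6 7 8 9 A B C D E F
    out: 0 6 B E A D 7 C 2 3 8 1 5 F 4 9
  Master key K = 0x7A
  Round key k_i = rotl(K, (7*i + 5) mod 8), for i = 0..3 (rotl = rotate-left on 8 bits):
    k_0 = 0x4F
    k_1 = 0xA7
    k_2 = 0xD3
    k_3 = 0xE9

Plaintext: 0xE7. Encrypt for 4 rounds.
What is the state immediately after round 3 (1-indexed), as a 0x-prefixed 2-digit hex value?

s_0 = plaintext = 0xE7
s_1 = Round(s_0, k_0) = 0x7C
s_2 = Round(s_1, k_1) = 0xC6
s_3 = Round(s_2, k_2) = 0x61
s_4 = Round(s_3, k_3) = 0x14

0x61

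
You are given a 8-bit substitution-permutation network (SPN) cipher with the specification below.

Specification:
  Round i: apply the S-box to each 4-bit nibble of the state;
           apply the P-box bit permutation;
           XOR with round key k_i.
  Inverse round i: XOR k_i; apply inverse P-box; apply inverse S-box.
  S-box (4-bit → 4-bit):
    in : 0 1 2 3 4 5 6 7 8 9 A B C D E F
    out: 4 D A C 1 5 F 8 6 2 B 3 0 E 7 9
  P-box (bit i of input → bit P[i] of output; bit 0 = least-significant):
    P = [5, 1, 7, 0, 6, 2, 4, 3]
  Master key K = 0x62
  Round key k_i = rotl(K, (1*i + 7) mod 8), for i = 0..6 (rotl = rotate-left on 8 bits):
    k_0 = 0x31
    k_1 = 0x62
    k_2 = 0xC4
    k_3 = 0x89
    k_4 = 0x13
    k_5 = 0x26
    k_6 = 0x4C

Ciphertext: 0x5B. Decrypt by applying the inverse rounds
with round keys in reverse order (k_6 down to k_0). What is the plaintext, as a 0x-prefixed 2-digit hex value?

0x32

s_0 = ciphertext = 0x5B
s_1 = InvRound(s_0, k_6) = 0x82
s_2 = InvRound(s_1, k_5) = 0x95
s_3 = InvRound(s_2, k_4) = 0x98
s_4 = InvRound(s_3, k_3) = 0x07
s_5 = InvRound(s_4, k_2) = 0x4D
s_6 = InvRound(s_5, k_1) = 0x2A
s_7 = InvRound(s_6, k_0) = 0x32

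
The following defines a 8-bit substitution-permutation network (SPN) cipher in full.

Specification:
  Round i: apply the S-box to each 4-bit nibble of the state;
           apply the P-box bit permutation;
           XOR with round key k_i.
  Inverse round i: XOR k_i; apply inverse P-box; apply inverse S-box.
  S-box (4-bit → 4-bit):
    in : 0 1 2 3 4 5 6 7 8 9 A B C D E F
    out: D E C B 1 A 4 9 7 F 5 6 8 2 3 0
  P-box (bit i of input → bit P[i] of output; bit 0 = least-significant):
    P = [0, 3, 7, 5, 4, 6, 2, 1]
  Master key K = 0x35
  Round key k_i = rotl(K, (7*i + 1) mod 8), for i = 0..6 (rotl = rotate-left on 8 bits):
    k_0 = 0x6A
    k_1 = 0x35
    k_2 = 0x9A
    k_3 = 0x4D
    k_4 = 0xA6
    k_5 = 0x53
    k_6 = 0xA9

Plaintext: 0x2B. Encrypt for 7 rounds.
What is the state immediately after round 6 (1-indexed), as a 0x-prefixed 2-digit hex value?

s_0 = plaintext = 0x2B
s_1 = Round(s_0, k_0) = 0xE4
s_2 = Round(s_1, k_1) = 0x64
s_3 = Round(s_2, k_2) = 0x9F
s_4 = Round(s_3, k_3) = 0x1B
s_5 = Round(s_4, k_4) = 0x68
s_6 = Round(s_5, k_5) = 0xDE
s_7 = Round(s_6, k_6) = 0xE0

0xDE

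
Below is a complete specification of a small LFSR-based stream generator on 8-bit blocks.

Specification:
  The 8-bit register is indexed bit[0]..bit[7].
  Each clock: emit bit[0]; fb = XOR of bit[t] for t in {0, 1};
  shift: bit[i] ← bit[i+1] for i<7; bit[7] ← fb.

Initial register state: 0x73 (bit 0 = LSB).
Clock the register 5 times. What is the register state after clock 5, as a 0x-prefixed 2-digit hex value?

reg_0 = 0x73
clock 1: out=1, reg = 0x39
clock 2: out=1, reg = 0x9C
clock 3: out=0, reg = 0x4E
clock 4: out=0, reg = 0xA7
clock 5: out=1, reg = 0x53

0x53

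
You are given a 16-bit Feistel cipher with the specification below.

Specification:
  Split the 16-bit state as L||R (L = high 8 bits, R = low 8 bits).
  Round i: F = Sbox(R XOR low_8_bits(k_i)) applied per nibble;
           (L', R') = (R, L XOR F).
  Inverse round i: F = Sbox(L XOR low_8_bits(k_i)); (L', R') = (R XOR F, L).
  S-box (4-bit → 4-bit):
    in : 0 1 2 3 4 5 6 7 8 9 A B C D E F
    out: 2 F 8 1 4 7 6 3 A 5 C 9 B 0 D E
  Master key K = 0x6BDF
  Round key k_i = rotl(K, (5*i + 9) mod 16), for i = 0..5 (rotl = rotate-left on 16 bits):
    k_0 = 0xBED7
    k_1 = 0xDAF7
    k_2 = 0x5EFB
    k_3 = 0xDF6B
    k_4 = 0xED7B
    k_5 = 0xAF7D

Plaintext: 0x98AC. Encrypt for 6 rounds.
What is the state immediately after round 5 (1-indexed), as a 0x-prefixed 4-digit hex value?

s_0 = plaintext = 0x98AC
s_1 = Round(s_0, k_0) = 0xACA1
s_2 = Round(s_1, k_1) = 0xA1DA
s_3 = Round(s_2, k_2) = 0xDA2E
s_4 = Round(s_3, k_3) = 0x2E9D
s_5 = Round(s_4, k_4) = 0x9DF8
s_6 = Round(s_5, k_5) = 0xF83A

0x9DF8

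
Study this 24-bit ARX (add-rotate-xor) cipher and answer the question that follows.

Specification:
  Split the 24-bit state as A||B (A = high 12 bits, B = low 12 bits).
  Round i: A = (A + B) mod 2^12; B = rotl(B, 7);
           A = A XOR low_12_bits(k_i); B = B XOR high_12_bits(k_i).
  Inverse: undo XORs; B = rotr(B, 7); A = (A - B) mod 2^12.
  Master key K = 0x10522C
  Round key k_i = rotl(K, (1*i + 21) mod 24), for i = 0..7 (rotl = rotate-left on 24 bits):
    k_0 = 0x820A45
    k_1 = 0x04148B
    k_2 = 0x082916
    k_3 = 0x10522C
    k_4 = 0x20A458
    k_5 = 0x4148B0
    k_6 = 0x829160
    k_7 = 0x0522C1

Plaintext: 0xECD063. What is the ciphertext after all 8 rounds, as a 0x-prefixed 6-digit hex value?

s_0 = plaintext = 0xECD063
s_1 = Round(s_0, k_0) = 0x5759A3
s_2 = Round(s_1, k_1) = 0xB9318C
s_3 = Round(s_2, k_2) = 0x40968E
s_4 = Round(s_3, k_3) = 0x8BB631
s_5 = Round(s_4, k_4) = 0xAB4ABB
s_6 = Round(s_5, k_5) = 0xDDF9C1
s_7 = Round(s_6, k_6) = 0x6C08E7
s_8 = Round(s_7, k_7) = 0xD66395

0xD66395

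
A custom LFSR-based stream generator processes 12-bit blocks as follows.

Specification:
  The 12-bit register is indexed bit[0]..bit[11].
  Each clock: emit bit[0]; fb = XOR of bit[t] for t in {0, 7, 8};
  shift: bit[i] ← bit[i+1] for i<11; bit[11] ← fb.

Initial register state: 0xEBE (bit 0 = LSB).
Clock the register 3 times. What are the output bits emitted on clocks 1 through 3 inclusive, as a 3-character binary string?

011

reg_0 = 0xEBE
clock 1: out=0, reg = 0xF5F
clock 2: out=1, reg = 0x7AF
clock 3: out=1, reg = 0xBD7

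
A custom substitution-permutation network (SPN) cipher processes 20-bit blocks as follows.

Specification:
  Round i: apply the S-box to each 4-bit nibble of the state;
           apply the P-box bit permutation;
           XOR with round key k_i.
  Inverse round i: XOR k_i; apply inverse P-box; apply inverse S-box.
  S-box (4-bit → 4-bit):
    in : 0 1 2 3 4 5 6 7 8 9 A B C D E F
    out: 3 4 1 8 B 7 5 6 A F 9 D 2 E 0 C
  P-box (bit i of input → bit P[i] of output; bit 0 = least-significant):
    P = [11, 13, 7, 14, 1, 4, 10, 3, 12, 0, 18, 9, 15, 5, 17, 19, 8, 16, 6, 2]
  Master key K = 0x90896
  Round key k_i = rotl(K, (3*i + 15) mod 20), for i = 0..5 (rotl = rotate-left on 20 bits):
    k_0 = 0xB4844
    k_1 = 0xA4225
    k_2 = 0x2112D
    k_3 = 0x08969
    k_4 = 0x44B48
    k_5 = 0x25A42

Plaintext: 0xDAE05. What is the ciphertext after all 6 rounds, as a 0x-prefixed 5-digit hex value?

s_0 = plaintext = 0xDAE05
s_1 = Round(s_0, k_0) = 0x2E092
s_2 = Round(s_1, k_1) = 0xA5F3E
s_3 = Round(s_2, k_2) = 0x49201
s_4 = Round(s_3, k_3) = 0xB18DF
s_5 = Round(s_4, k_4) = 0x60C95
s_6 = Round(s_5, k_5) = 0x2F7B9

0x2F7B9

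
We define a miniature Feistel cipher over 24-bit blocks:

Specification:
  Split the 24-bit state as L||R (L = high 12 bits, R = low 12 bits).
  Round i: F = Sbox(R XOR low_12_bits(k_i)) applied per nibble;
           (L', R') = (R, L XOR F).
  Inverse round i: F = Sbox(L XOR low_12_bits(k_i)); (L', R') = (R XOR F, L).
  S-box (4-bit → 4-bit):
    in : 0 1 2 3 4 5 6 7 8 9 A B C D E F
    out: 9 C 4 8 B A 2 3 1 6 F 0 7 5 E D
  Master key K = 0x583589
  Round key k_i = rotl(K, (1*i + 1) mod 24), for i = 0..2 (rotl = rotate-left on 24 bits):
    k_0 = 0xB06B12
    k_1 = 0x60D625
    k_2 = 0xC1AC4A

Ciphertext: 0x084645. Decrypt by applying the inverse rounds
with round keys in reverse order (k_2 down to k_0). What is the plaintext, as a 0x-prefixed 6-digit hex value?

0x09A34A

s_0 = ciphertext = 0x084645
s_1 = InvRound(s_0, k_2) = 0x13B084
s_2 = InvRound(s_1, k_1) = 0x34A13B
s_3 = InvRound(s_2, k_0) = 0x09A34A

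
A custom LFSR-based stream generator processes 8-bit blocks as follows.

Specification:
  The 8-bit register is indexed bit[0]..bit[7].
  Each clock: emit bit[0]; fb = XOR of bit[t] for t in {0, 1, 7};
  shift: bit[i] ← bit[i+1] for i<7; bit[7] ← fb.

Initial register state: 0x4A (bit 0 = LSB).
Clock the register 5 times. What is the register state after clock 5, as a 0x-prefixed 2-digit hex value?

0x2A

reg_0 = 0x4A
clock 1: out=0, reg = 0xA5
clock 2: out=1, reg = 0x52
clock 3: out=0, reg = 0xA9
clock 4: out=1, reg = 0x54
clock 5: out=0, reg = 0x2A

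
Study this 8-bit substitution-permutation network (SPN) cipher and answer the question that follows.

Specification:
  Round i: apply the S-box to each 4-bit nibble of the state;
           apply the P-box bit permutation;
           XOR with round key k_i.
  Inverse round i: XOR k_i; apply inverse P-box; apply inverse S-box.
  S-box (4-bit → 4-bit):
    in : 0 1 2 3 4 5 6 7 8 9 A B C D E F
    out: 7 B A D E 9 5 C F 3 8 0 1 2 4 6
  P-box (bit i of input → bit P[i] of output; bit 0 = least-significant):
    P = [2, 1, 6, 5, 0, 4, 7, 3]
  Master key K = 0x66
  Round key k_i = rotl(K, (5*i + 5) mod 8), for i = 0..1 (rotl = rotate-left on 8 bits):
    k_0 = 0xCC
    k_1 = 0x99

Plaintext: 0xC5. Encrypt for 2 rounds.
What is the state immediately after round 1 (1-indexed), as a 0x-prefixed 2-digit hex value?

0xE9

s_0 = plaintext = 0xC5
s_1 = Round(s_0, k_0) = 0xE9
s_2 = Round(s_1, k_1) = 0x1F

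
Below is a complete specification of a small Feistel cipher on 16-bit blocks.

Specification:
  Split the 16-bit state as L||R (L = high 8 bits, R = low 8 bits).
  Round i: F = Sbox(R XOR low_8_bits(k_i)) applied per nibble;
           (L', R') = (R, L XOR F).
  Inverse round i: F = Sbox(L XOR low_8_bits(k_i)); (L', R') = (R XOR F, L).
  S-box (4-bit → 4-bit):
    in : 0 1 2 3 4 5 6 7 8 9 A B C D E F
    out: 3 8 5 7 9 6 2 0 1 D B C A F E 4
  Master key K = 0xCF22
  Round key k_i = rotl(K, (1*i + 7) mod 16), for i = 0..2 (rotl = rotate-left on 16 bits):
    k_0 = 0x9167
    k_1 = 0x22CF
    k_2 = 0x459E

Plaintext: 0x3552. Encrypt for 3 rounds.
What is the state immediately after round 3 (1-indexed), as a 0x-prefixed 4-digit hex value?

s_0 = plaintext = 0x3552
s_1 = Round(s_0, k_0) = 0x5243
s_2 = Round(s_1, k_1) = 0x4348
s_3 = Round(s_2, k_2) = 0x48B1

0x48B1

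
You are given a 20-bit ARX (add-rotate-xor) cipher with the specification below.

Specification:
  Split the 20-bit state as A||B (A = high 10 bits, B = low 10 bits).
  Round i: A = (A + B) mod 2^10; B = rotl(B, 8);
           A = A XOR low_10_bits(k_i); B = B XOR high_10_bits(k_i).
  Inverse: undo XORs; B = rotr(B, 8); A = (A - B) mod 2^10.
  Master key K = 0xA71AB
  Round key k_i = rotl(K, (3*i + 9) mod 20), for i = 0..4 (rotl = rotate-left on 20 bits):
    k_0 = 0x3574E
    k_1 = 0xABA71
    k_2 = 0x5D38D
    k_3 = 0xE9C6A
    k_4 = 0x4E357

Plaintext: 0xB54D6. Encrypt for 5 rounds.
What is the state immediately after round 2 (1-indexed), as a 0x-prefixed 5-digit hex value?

0x6D216

s_0 = plaintext = 0xB54D6
s_1 = Round(s_0, k_0) = 0x396E0
s_2 = Round(s_1, k_1) = 0x6D216
s_3 = Round(s_2, k_2) = 0x11FF1
s_4 = Round(s_3, k_3) = 0x14A5B
s_5 = Round(s_4, k_4) = 0x7EAAE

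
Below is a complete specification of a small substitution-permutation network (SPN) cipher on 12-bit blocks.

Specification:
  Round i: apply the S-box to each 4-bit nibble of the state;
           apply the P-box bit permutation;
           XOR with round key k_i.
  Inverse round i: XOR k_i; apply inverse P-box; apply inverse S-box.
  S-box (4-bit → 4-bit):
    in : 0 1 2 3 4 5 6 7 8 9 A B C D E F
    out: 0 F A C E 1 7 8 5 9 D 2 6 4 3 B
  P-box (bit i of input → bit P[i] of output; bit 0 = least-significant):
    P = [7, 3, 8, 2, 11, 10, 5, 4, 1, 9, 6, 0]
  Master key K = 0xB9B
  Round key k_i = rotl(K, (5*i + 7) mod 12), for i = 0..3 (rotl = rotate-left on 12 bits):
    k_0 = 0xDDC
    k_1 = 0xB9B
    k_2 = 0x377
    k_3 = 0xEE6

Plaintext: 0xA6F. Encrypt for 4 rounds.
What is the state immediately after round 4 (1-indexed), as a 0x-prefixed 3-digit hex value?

s_0 = plaintext = 0xA6F
s_1 = Round(s_0, k_0) = 0x133
s_2 = Round(s_1, k_1) = 0x8EC
s_3 = Round(s_2, k_2) = 0xE3D
s_4 = Round(s_3, k_3) = 0xDD4

0xDD4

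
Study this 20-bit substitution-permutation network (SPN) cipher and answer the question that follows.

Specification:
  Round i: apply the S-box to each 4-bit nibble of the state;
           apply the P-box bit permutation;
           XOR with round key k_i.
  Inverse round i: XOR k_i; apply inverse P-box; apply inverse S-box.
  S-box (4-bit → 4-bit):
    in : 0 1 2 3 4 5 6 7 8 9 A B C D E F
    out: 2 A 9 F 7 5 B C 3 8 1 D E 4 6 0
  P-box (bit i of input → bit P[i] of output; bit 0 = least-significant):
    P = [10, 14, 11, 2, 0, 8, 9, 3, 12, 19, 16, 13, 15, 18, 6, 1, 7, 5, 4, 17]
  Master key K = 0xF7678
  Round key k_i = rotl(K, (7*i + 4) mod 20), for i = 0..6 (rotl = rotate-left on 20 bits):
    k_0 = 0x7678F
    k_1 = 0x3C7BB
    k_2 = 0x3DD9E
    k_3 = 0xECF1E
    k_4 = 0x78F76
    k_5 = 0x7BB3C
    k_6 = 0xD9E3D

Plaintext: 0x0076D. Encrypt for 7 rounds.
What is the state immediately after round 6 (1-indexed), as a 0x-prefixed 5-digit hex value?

s_0 = plaintext = 0x0076D
s_1 = Round(s_0, k_0) = 0x24EA6
s_2 = Round(s_1, k_1) = 0xC037E
s_3 = Round(s_2, k_2) = 0xCA7A6
s_4 = Round(s_3, k_3) = 0xD2B2B
s_5 = Round(s_4, k_4) = 0x63369
s_6 = Round(s_5, k_5) = 0x80AD3
s_7 = Round(s_6, k_6) = 0x9C099

0x80AD3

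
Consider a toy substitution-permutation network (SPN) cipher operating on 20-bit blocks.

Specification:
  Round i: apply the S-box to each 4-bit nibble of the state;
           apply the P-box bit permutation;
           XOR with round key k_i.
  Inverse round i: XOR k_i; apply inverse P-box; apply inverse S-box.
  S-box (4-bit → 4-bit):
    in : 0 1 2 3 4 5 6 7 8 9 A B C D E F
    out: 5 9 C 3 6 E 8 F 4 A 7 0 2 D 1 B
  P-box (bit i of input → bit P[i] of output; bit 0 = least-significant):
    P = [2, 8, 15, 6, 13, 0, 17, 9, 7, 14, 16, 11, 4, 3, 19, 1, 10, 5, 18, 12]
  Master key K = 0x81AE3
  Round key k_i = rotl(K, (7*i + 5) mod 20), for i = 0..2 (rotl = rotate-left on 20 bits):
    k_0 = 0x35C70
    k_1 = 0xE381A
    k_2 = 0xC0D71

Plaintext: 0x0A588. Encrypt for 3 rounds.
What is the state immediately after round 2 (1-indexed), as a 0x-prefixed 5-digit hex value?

0xFBAB0

s_0 = plaintext = 0x0A588
s_1 = Round(s_0, k_0) = 0xC9068
s_2 = Round(s_1, k_1) = 0xFBAB0
s_3 = Round(s_2, k_2) = 0xDD9D5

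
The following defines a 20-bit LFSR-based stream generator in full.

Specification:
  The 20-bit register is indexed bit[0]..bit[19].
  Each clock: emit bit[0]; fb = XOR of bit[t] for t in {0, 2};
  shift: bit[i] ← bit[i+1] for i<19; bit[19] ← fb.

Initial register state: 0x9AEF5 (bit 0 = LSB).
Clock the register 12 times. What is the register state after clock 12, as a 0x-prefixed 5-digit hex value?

0x5489A

reg_0 = 0x9AEF5
clock 1: out=1, reg = 0x4D77A
clock 2: out=0, reg = 0x26BBD
clock 3: out=1, reg = 0x135DE
clock 4: out=0, reg = 0x89AEF
clock 5: out=1, reg = 0x44D77
clock 6: out=1, reg = 0x226BB
clock 7: out=1, reg = 0x9135D
clock 8: out=1, reg = 0x489AE
clock 9: out=0, reg = 0xA44D7
clock 10: out=1, reg = 0x5226B
clock 11: out=1, reg = 0xA9135
clock 12: out=1, reg = 0x5489A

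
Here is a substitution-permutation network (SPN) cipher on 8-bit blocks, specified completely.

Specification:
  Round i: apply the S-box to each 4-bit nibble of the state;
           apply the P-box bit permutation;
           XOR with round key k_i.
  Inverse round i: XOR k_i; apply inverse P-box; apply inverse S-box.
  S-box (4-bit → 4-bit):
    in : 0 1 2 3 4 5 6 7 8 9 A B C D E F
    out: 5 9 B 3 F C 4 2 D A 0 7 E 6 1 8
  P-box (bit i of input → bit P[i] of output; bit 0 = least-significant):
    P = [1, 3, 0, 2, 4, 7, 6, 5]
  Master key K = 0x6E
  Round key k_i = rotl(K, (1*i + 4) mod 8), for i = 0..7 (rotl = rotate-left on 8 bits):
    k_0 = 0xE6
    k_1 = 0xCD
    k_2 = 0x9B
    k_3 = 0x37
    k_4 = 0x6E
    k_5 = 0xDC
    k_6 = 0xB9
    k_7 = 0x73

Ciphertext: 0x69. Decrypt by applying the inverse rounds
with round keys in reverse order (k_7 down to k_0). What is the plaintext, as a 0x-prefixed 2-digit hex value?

s_0 = ciphertext = 0x69
s_1 = InvRound(s_0, k_7) = 0xE3
s_2 = InvRound(s_1, k_6) = 0x03
s_3 = InvRound(s_2, k_5) = 0xB4
s_4 = InvRound(s_3, k_4) = 0xB3
s_5 = InvRound(s_4, k_3) = 0x7F
s_6 = InvRound(s_5, k_2) = 0xCF
s_7 = InvRound(s_6, k_1) = 0xAE
s_8 = InvRound(s_7, k_0) = 0x67

0x67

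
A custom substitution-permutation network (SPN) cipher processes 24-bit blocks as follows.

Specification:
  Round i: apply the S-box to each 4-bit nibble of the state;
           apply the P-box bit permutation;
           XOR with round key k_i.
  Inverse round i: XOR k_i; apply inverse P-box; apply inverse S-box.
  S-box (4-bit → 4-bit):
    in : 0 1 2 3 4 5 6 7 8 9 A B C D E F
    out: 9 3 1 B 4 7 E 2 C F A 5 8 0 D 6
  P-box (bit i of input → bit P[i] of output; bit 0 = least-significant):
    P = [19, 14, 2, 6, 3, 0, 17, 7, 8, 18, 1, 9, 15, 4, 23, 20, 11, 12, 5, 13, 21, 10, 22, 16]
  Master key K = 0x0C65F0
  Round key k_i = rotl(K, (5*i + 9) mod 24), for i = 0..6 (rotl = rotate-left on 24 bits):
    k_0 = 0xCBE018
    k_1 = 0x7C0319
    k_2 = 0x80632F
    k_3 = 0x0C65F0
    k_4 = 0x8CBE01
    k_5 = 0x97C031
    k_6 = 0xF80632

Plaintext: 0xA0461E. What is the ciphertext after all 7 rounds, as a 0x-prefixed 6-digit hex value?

s_0 = plaintext = 0xA0461E
s_1 = Round(s_0, k_0) = 0x46CE57
s_2 = Round(s_1, k_1) = 0x2E7032
s_3 = Round(s_2, k_2) = 0xA84896
s_4 = Round(s_3, k_3) = 0x8F031F
s_5 = Round(s_4, k_4) = 0xD96D2C
s_6 = Round(s_5, k_5) = 0x07F849
s_7 = Round(s_6, k_6) = 0x535464

0x535464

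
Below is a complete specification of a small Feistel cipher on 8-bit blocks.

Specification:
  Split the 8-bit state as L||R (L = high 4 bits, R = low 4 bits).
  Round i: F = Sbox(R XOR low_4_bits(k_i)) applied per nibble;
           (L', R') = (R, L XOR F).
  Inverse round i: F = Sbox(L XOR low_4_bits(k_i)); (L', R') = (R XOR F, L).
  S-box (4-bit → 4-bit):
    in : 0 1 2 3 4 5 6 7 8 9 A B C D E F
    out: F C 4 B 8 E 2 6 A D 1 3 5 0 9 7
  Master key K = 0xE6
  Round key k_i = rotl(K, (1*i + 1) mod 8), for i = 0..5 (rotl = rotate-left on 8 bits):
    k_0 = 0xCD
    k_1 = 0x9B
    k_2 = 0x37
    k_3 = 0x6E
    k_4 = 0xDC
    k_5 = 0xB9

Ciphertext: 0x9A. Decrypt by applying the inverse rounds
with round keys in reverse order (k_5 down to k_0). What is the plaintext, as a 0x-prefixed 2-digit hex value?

0x3C

s_0 = ciphertext = 0x9A
s_1 = InvRound(s_0, k_5) = 0x59
s_2 = InvRound(s_1, k_4) = 0x45
s_3 = InvRound(s_2, k_3) = 0x44
s_4 = InvRound(s_3, k_2) = 0xF4
s_5 = InvRound(s_4, k_1) = 0xCF
s_6 = InvRound(s_5, k_0) = 0x3C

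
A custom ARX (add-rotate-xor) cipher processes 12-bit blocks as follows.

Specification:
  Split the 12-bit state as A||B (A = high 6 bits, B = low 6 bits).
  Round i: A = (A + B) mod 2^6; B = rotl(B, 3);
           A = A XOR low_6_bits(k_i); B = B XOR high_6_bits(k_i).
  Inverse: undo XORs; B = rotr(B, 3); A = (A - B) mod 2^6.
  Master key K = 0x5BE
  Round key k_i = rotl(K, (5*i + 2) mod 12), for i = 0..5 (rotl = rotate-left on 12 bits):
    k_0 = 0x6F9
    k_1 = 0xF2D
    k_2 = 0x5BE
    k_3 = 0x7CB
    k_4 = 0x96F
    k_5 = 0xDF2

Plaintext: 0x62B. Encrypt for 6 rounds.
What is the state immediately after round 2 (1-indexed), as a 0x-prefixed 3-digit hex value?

s_0 = plaintext = 0x62B
s_1 = Round(s_0, k_0) = 0xE86
s_2 = Round(s_1, k_1) = 0xB4C
s_3 = Round(s_2, k_2) = 0x1F7
s_4 = Round(s_3, k_3) = 0xD61
s_5 = Round(s_4, k_4) = 0xE69
s_6 = Round(s_5, k_5) = 0x43A

0xB4C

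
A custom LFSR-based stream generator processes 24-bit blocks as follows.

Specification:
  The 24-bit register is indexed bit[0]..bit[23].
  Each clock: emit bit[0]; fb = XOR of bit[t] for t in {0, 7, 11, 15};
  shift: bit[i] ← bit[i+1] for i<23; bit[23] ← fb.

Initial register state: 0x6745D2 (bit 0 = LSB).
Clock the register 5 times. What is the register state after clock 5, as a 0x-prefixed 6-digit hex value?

reg_0 = 0x6745D2
clock 1: out=0, reg = 0xB3A2E9
clock 2: out=1, reg = 0xD9D174
clock 3: out=0, reg = 0xECE8BA
clock 4: out=0, reg = 0xF6745D
clock 5: out=1, reg = 0xFB3A2E

0xFB3A2E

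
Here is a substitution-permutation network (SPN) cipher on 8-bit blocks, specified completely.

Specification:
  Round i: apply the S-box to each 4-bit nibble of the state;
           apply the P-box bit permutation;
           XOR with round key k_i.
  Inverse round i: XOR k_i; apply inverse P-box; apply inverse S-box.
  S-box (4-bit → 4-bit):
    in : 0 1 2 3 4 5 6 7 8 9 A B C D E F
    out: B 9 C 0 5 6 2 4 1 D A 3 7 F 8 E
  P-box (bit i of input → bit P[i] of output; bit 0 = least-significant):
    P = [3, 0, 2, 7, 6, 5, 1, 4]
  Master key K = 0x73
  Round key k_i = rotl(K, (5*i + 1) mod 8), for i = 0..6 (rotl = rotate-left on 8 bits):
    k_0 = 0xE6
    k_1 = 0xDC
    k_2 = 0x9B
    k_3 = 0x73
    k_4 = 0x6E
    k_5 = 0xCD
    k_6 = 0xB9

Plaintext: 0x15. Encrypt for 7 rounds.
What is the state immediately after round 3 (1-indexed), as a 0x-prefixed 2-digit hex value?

s_0 = plaintext = 0x15
s_1 = Round(s_0, k_0) = 0xB3
s_2 = Round(s_1, k_1) = 0xBC
s_3 = Round(s_2, k_2) = 0xF6
s_4 = Round(s_3, k_3) = 0x40
s_5 = Round(s_4, k_4) = 0xA5
s_6 = Round(s_5, k_5) = 0xF8
s_7 = Round(s_6, k_6) = 0x83

0xF6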